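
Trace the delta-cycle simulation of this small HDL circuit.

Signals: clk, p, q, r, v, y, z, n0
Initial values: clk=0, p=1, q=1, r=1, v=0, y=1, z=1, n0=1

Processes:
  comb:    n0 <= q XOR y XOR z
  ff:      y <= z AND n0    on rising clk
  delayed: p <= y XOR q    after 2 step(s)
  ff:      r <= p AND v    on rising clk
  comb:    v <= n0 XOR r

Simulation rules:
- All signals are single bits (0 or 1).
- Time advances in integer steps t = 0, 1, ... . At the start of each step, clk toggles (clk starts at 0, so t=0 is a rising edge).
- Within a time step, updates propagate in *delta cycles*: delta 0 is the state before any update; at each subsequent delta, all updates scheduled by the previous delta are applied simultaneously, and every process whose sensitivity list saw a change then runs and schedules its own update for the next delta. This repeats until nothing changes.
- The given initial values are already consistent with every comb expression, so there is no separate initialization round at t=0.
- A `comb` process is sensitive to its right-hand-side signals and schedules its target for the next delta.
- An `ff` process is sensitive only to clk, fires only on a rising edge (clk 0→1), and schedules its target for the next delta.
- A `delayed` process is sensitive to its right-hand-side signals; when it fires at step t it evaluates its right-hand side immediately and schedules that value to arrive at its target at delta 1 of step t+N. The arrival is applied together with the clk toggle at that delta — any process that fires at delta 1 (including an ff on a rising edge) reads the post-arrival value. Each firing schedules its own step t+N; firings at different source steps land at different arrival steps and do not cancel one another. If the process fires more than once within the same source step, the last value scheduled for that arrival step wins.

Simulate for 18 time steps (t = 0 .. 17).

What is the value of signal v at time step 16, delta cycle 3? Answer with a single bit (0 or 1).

t0.Δ0 p=1 y=1 z=1 n0=1 v=0 q=1 r=1 clk=0
t0.Δ1 p=1 y=1 z=1 n0=1 v=0 q=1 r=1 clk=1
t0.Δ2 p=1 y=1 z=1 n0=1 v=0 q=1 r=0 clk=1
t0.Δ3 p=1 y=1 z=1 n0=1 v=1 q=1 r=0 clk=1
t1.Δ0 p=1 y=1 z=1 n0=1 v=1 q=1 r=0 clk=1
t1.Δ1 p=1 y=1 z=1 n0=1 v=1 q=1 r=0 clk=0
t2.Δ0 p=1 y=1 z=1 n0=1 v=1 q=1 r=0 clk=0
t2.Δ1 p=1 y=1 z=1 n0=1 v=1 q=1 r=0 clk=1
t2.Δ2 p=1 y=1 z=1 n0=1 v=1 q=1 r=1 clk=1
t2.Δ3 p=1 y=1 z=1 n0=1 v=0 q=1 r=1 clk=1
t3.Δ0 p=1 y=1 z=1 n0=1 v=0 q=1 r=1 clk=1
t3.Δ1 p=1 y=1 z=1 n0=1 v=0 q=1 r=1 clk=0
t4.Δ0 p=1 y=1 z=1 n0=1 v=0 q=1 r=1 clk=0
t4.Δ1 p=1 y=1 z=1 n0=1 v=0 q=1 r=1 clk=1
t4.Δ2 p=1 y=1 z=1 n0=1 v=0 q=1 r=0 clk=1
t4.Δ3 p=1 y=1 z=1 n0=1 v=1 q=1 r=0 clk=1
t5.Δ0 p=1 y=1 z=1 n0=1 v=1 q=1 r=0 clk=1
t5.Δ1 p=1 y=1 z=1 n0=1 v=1 q=1 r=0 clk=0
t6.Δ0 p=1 y=1 z=1 n0=1 v=1 q=1 r=0 clk=0
t6.Δ1 p=1 y=1 z=1 n0=1 v=1 q=1 r=0 clk=1
t6.Δ2 p=1 y=1 z=1 n0=1 v=1 q=1 r=1 clk=1
t6.Δ3 p=1 y=1 z=1 n0=1 v=0 q=1 r=1 clk=1
t7.Δ0 p=1 y=1 z=1 n0=1 v=0 q=1 r=1 clk=1
t7.Δ1 p=1 y=1 z=1 n0=1 v=0 q=1 r=1 clk=0
t8.Δ0 p=1 y=1 z=1 n0=1 v=0 q=1 r=1 clk=0
t8.Δ1 p=1 y=1 z=1 n0=1 v=0 q=1 r=1 clk=1
t8.Δ2 p=1 y=1 z=1 n0=1 v=0 q=1 r=0 clk=1
t8.Δ3 p=1 y=1 z=1 n0=1 v=1 q=1 r=0 clk=1
t9.Δ0 p=1 y=1 z=1 n0=1 v=1 q=1 r=0 clk=1
t9.Δ1 p=1 y=1 z=1 n0=1 v=1 q=1 r=0 clk=0
t10.Δ0 p=1 y=1 z=1 n0=1 v=1 q=1 r=0 clk=0
t10.Δ1 p=1 y=1 z=1 n0=1 v=1 q=1 r=0 clk=1
t10.Δ2 p=1 y=1 z=1 n0=1 v=1 q=1 r=1 clk=1
t10.Δ3 p=1 y=1 z=1 n0=1 v=0 q=1 r=1 clk=1
t11.Δ0 p=1 y=1 z=1 n0=1 v=0 q=1 r=1 clk=1
t11.Δ1 p=1 y=1 z=1 n0=1 v=0 q=1 r=1 clk=0
t12.Δ0 p=1 y=1 z=1 n0=1 v=0 q=1 r=1 clk=0
t12.Δ1 p=1 y=1 z=1 n0=1 v=0 q=1 r=1 clk=1
t12.Δ2 p=1 y=1 z=1 n0=1 v=0 q=1 r=0 clk=1
t12.Δ3 p=1 y=1 z=1 n0=1 v=1 q=1 r=0 clk=1
t13.Δ0 p=1 y=1 z=1 n0=1 v=1 q=1 r=0 clk=1
t13.Δ1 p=1 y=1 z=1 n0=1 v=1 q=1 r=0 clk=0
t14.Δ0 p=1 y=1 z=1 n0=1 v=1 q=1 r=0 clk=0
t14.Δ1 p=1 y=1 z=1 n0=1 v=1 q=1 r=0 clk=1
t14.Δ2 p=1 y=1 z=1 n0=1 v=1 q=1 r=1 clk=1
t14.Δ3 p=1 y=1 z=1 n0=1 v=0 q=1 r=1 clk=1
t15.Δ0 p=1 y=1 z=1 n0=1 v=0 q=1 r=1 clk=1
t15.Δ1 p=1 y=1 z=1 n0=1 v=0 q=1 r=1 clk=0
t16.Δ0 p=1 y=1 z=1 n0=1 v=0 q=1 r=1 clk=0
t16.Δ1 p=1 y=1 z=1 n0=1 v=0 q=1 r=1 clk=1
t16.Δ2 p=1 y=1 z=1 n0=1 v=0 q=1 r=0 clk=1
t16.Δ3 p=1 y=1 z=1 n0=1 v=1 q=1 r=0 clk=1
t17.Δ0 p=1 y=1 z=1 n0=1 v=1 q=1 r=0 clk=1
t17.Δ1 p=1 y=1 z=1 n0=1 v=1 q=1 r=0 clk=0

1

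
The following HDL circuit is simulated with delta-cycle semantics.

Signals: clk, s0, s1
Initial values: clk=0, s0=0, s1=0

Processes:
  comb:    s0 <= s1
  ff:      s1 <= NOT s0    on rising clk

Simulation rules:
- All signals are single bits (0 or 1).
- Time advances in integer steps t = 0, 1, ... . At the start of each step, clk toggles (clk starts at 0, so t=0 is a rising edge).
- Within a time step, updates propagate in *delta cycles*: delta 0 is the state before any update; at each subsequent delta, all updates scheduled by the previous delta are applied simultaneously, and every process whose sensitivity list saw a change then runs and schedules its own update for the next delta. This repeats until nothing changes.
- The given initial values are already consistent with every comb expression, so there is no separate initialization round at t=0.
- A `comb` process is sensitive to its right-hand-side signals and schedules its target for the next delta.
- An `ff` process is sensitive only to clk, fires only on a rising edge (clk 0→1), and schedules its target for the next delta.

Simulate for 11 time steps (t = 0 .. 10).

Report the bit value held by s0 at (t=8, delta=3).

[bits: s1,clk,s0]
t=0: Δ0=000 Δ1=010 Δ2=110 Δ3=111 | 3Δ
t=1: Δ0=111 Δ1=101 | 1Δ
t=2: Δ0=101 Δ1=111 Δ2=011 Δ3=010 | 3Δ
t=3: Δ0=010 Δ1=000 | 1Δ
t=4: Δ0=000 Δ1=010 Δ2=110 Δ3=111 | 3Δ
t=5: Δ0=111 Δ1=101 | 1Δ
t=6: Δ0=101 Δ1=111 Δ2=011 Δ3=010 | 3Δ
t=7: Δ0=010 Δ1=000 | 1Δ
t=8: Δ0=000 Δ1=010 Δ2=110 Δ3=111 | 3Δ
t=9: Δ0=111 Δ1=101 | 1Δ
t=10: Δ0=101 Δ1=111 Δ2=011 Δ3=010 | 3Δ

1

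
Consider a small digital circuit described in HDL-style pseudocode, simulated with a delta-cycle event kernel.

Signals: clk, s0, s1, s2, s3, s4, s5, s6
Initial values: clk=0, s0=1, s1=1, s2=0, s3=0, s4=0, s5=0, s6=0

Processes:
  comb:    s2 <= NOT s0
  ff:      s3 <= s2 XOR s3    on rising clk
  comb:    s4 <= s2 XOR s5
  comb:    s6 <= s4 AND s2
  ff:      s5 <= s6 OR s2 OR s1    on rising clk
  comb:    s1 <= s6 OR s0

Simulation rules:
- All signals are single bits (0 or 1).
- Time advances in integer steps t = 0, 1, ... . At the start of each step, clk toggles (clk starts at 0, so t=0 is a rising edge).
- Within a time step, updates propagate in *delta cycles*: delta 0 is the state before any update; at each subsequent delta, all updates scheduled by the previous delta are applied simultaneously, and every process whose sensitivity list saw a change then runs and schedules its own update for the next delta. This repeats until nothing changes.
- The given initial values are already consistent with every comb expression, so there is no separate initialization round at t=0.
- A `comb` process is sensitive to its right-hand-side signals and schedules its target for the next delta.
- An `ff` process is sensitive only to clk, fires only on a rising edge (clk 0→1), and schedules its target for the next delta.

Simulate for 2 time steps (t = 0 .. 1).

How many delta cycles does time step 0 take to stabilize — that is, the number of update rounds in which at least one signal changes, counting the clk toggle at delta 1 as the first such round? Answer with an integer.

t=0 Δ0: s3=0 s2=0 s4=0 s6=0 clk=0 s5=0 s0=1 s1=1
  Δ1: clk:0→1
  Δ2: s5:0→1
  Δ3: s4:0→1
  (3Δ to stable)
t=1 Δ0: s3=0 s2=0 s4=1 s6=0 clk=1 s5=1 s0=1 s1=1
  Δ1: clk:1→0
  (1Δ to stable)

3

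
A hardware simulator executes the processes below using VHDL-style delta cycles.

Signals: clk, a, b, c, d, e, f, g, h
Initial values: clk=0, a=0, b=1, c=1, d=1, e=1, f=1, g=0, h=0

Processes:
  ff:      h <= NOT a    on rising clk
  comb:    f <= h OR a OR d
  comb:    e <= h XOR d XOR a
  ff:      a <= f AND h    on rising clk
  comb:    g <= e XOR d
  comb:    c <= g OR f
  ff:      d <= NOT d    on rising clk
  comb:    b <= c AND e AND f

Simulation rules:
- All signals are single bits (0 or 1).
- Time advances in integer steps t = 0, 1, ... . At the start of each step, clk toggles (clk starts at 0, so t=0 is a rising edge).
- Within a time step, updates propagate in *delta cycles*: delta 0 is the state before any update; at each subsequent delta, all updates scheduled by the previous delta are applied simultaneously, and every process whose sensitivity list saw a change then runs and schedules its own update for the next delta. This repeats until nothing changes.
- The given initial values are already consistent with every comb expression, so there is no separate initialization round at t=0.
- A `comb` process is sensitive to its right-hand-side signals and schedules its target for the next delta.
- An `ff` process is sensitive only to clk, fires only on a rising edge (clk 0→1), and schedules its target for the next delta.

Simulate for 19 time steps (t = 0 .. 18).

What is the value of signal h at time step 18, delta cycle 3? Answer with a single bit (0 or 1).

1

t=0 Δ0: g=0 h=0 b=1 f=1 a=0 e=1 clk=0 c=1 d=1
  Δ1: clk:0→1
  Δ2: h:0→1, d:1→0
  Δ3: g:0→1
  (3Δ to stable)
t=1 Δ0: g=1 h=1 b=1 f=1 a=0 e=1 clk=1 c=1 d=0
  Δ1: clk:1→0
  (1Δ to stable)
t=2 Δ0: g=1 h=1 b=1 f=1 a=0 e=1 clk=0 c=1 d=0
  Δ1: clk:0→1
  Δ2: a:0→1, d:0→1
  Δ3: g:1→0
  (3Δ to stable)
t=3 Δ0: g=0 h=1 b=1 f=1 a=1 e=1 clk=1 c=1 d=1
  Δ1: clk:1→0
  (1Δ to stable)
t=4 Δ0: g=0 h=1 b=1 f=1 a=1 e=1 clk=0 c=1 d=1
  Δ1: clk:0→1
  Δ2: h:1→0, d:1→0
  Δ3: g:0→1
  (3Δ to stable)
t=5 Δ0: g=1 h=0 b=1 f=1 a=1 e=1 clk=1 c=1 d=0
  Δ1: clk:1→0
  (1Δ to stable)
t=6 Δ0: g=1 h=0 b=1 f=1 a=1 e=1 clk=0 c=1 d=0
  Δ1: clk:0→1
  Δ2: a:1→0, d:0→1
  Δ3: g:1→0
  (3Δ to stable)
t=7 Δ0: g=0 h=0 b=1 f=1 a=0 e=1 clk=1 c=1 d=1
  Δ1: clk:1→0
  (1Δ to stable)
t=8 Δ0: g=0 h=0 b=1 f=1 a=0 e=1 clk=0 c=1 d=1
  Δ1: clk:0→1
  Δ2: h:0→1, d:1→0
  Δ3: g:0→1
  (3Δ to stable)
t=9 Δ0: g=1 h=1 b=1 f=1 a=0 e=1 clk=1 c=1 d=0
  Δ1: clk:1→0
  (1Δ to stable)
t=10 Δ0: g=1 h=1 b=1 f=1 a=0 e=1 clk=0 c=1 d=0
  Δ1: clk:0→1
  Δ2: a:0→1, d:0→1
  Δ3: g:1→0
  (3Δ to stable)
t=11 Δ0: g=0 h=1 b=1 f=1 a=1 e=1 clk=1 c=1 d=1
  Δ1: clk:1→0
  (1Δ to stable)
t=12 Δ0: g=0 h=1 b=1 f=1 a=1 e=1 clk=0 c=1 d=1
  Δ1: clk:0→1
  Δ2: h:1→0, d:1→0
  Δ3: g:0→1
  (3Δ to stable)
t=13 Δ0: g=1 h=0 b=1 f=1 a=1 e=1 clk=1 c=1 d=0
  Δ1: clk:1→0
  (1Δ to stable)
t=14 Δ0: g=1 h=0 b=1 f=1 a=1 e=1 clk=0 c=1 d=0
  Δ1: clk:0→1
  Δ2: a:1→0, d:0→1
  Δ3: g:1→0
  (3Δ to stable)
t=15 Δ0: g=0 h=0 b=1 f=1 a=0 e=1 clk=1 c=1 d=1
  Δ1: clk:1→0
  (1Δ to stable)
t=16 Δ0: g=0 h=0 b=1 f=1 a=0 e=1 clk=0 c=1 d=1
  Δ1: clk:0→1
  Δ2: h:0→1, d:1→0
  Δ3: g:0→1
  (3Δ to stable)
t=17 Δ0: g=1 h=1 b=1 f=1 a=0 e=1 clk=1 c=1 d=0
  Δ1: clk:1→0
  (1Δ to stable)
t=18 Δ0: g=1 h=1 b=1 f=1 a=0 e=1 clk=0 c=1 d=0
  Δ1: clk:0→1
  Δ2: a:0→1, d:0→1
  Δ3: g:1→0
  (3Δ to stable)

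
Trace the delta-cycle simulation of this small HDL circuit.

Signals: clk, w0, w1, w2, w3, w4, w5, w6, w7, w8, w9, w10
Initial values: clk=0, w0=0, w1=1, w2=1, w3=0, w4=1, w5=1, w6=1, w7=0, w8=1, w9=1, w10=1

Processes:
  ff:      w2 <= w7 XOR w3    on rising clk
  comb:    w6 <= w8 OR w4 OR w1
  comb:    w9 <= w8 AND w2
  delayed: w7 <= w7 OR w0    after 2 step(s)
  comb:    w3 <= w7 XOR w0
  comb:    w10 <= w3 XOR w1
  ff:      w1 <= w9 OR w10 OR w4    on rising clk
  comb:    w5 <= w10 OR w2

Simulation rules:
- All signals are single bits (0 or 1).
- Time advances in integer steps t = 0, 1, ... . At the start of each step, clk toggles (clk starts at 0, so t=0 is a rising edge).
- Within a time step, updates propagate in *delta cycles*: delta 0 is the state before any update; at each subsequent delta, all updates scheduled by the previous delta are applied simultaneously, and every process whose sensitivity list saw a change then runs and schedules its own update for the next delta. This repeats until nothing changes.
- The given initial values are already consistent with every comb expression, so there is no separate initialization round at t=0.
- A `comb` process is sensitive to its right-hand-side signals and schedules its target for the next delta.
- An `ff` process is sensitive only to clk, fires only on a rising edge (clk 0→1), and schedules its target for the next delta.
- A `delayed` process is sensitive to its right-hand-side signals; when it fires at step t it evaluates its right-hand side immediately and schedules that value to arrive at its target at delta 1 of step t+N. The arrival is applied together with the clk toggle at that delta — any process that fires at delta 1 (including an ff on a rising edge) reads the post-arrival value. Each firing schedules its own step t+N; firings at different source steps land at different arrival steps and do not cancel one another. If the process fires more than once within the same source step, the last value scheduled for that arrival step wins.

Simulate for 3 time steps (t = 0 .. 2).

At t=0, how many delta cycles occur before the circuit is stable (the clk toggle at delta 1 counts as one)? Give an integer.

[bits: w8,w0,w10,w9,w1,w6,w5,w2,clk,w4,w3,w7]
t=0: Δ0=101111110100 Δ1=101111111100 Δ2=101111101100 Δ3=101011101100 | 3Δ
t=1: Δ0=101011101100 Δ1=101011100100 | 1Δ
t=2: Δ0=101011100100 Δ1=101011101100 | 1Δ

3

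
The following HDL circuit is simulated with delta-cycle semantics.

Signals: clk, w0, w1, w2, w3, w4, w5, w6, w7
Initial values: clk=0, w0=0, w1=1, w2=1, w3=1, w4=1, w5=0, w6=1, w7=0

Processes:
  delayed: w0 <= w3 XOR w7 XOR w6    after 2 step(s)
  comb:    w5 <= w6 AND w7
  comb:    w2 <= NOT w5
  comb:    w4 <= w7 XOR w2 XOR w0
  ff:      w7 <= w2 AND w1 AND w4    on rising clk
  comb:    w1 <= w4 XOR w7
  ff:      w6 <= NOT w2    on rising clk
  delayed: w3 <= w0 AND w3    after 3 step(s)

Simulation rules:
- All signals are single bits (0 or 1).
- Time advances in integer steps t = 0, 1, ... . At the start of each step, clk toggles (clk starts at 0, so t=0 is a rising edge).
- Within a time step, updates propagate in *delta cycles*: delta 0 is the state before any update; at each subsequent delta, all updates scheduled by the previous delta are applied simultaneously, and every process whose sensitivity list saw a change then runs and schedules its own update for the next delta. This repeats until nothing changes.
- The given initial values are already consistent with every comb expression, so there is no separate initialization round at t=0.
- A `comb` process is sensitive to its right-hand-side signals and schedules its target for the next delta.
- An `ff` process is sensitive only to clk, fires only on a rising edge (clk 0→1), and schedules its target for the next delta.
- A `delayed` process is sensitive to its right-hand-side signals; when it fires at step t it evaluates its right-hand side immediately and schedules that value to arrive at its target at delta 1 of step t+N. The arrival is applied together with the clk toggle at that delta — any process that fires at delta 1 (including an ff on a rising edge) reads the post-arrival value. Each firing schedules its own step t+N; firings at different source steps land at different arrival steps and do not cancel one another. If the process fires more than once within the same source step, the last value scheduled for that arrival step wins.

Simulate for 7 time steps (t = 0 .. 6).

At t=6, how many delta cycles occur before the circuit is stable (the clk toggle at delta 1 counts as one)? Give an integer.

t0.Δ0 w0=0 w1=1 w2=1 w5=0 w3=1 w7=0 clk=0 w4=1 w6=1
t0.Δ1 w0=0 w1=1 w2=1 w5=0 w3=1 w7=0 clk=1 w4=1 w6=1
t0.Δ2 w0=0 w1=1 w2=1 w5=0 w3=1 w7=1 clk=1 w4=1 w6=0
t0.Δ3 w0=0 w1=0 w2=1 w5=0 w3=1 w7=1 clk=1 w4=0 w6=0
t0.Δ4 w0=0 w1=1 w2=1 w5=0 w3=1 w7=1 clk=1 w4=0 w6=0
t1.Δ0 w0=0 w1=1 w2=1 w5=0 w3=1 w7=1 clk=1 w4=0 w6=0
t1.Δ1 w0=0 w1=1 w2=1 w5=0 w3=1 w7=1 clk=0 w4=0 w6=0
t2.Δ0 w0=0 w1=1 w2=1 w5=0 w3=1 w7=1 clk=0 w4=0 w6=0
t2.Δ1 w0=0 w1=1 w2=1 w5=0 w3=1 w7=1 clk=1 w4=0 w6=0
t2.Δ2 w0=0 w1=1 w2=1 w5=0 w3=1 w7=0 clk=1 w4=0 w6=0
t2.Δ3 w0=0 w1=0 w2=1 w5=0 w3=1 w7=0 clk=1 w4=1 w6=0
t2.Δ4 w0=0 w1=1 w2=1 w5=0 w3=1 w7=0 clk=1 w4=1 w6=0
t3.Δ0 w0=0 w1=1 w2=1 w5=0 w3=1 w7=0 clk=1 w4=1 w6=0
t3.Δ1 w0=0 w1=1 w2=1 w5=0 w3=1 w7=0 clk=0 w4=1 w6=0
t4.Δ0 w0=0 w1=1 w2=1 w5=0 w3=1 w7=0 clk=0 w4=1 w6=0
t4.Δ1 w0=1 w1=1 w2=1 w5=0 w3=1 w7=0 clk=1 w4=1 w6=0
t4.Δ2 w0=1 w1=1 w2=1 w5=0 w3=1 w7=1 clk=1 w4=0 w6=0
t4.Δ3 w0=1 w1=1 w2=1 w5=0 w3=1 w7=1 clk=1 w4=1 w6=0
t4.Δ4 w0=1 w1=0 w2=1 w5=0 w3=1 w7=1 clk=1 w4=1 w6=0
t5.Δ0 w0=1 w1=0 w2=1 w5=0 w3=1 w7=1 clk=1 w4=1 w6=0
t5.Δ1 w0=1 w1=0 w2=1 w5=0 w3=1 w7=1 clk=0 w4=1 w6=0
t6.Δ0 w0=1 w1=0 w2=1 w5=0 w3=1 w7=1 clk=0 w4=1 w6=0
t6.Δ1 w0=0 w1=0 w2=1 w5=0 w3=1 w7=1 clk=1 w4=1 w6=0
t6.Δ2 w0=0 w1=0 w2=1 w5=0 w3=1 w7=0 clk=1 w4=0 w6=0
t6.Δ3 w0=0 w1=0 w2=1 w5=0 w3=1 w7=0 clk=1 w4=1 w6=0
t6.Δ4 w0=0 w1=1 w2=1 w5=0 w3=1 w7=0 clk=1 w4=1 w6=0

4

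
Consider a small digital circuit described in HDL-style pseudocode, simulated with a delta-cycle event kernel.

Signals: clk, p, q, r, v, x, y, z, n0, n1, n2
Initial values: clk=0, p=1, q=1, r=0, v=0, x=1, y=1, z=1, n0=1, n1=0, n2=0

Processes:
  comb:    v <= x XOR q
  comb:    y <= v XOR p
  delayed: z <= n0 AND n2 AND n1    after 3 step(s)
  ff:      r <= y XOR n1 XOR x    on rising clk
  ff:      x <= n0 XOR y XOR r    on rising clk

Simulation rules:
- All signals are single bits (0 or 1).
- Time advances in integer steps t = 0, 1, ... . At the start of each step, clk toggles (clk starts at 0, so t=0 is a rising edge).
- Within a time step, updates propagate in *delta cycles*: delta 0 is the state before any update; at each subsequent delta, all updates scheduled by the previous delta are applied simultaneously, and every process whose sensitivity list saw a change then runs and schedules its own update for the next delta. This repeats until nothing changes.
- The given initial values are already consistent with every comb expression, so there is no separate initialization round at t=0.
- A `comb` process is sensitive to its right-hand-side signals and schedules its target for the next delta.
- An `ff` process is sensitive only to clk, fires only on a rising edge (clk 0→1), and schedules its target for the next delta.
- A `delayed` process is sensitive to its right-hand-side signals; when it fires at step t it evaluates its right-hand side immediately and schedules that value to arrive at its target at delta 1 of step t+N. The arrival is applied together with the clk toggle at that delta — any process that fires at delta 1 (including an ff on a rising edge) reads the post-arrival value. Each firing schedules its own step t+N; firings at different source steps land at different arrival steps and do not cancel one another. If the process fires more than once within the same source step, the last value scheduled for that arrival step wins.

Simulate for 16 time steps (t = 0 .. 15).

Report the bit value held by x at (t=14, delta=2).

t=0 Δ0: q=1 r=0 clk=0 x=1 n2=0 v=0 n0=1 y=1 z=1 p=1 n1=0
  Δ1: clk:0→1
  Δ2: x:1→0
  Δ3: v:0→1
  Δ4: y:1→0
  (4Δ to stable)
t=1 Δ0: q=1 r=0 clk=1 x=0 n2=0 v=1 n0=1 y=0 z=1 p=1 n1=0
  Δ1: clk:1→0
  (1Δ to stable)
t=2 Δ0: q=1 r=0 clk=0 x=0 n2=0 v=1 n0=1 y=0 z=1 p=1 n1=0
  Δ1: clk:0→1
  Δ2: x:0→1
  Δ3: v:1→0
  Δ4: y:0→1
  (4Δ to stable)
t=3 Δ0: q=1 r=0 clk=1 x=1 n2=0 v=0 n0=1 y=1 z=1 p=1 n1=0
  Δ1: clk:1→0
  (1Δ to stable)
t=4 Δ0: q=1 r=0 clk=0 x=1 n2=0 v=0 n0=1 y=1 z=1 p=1 n1=0
  Δ1: clk:0→1
  Δ2: x:1→0
  Δ3: v:0→1
  Δ4: y:1→0
  (4Δ to stable)
t=5 Δ0: q=1 r=0 clk=1 x=0 n2=0 v=1 n0=1 y=0 z=1 p=1 n1=0
  Δ1: clk:1→0
  (1Δ to stable)
t=6 Δ0: q=1 r=0 clk=0 x=0 n2=0 v=1 n0=1 y=0 z=1 p=1 n1=0
  Δ1: clk:0→1
  Δ2: x:0→1
  Δ3: v:1→0
  Δ4: y:0→1
  (4Δ to stable)
t=7 Δ0: q=1 r=0 clk=1 x=1 n2=0 v=0 n0=1 y=1 z=1 p=1 n1=0
  Δ1: clk:1→0
  (1Δ to stable)
t=8 Δ0: q=1 r=0 clk=0 x=1 n2=0 v=0 n0=1 y=1 z=1 p=1 n1=0
  Δ1: clk:0→1
  Δ2: x:1→0
  Δ3: v:0→1
  Δ4: y:1→0
  (4Δ to stable)
t=9 Δ0: q=1 r=0 clk=1 x=0 n2=0 v=1 n0=1 y=0 z=1 p=1 n1=0
  Δ1: clk:1→0
  (1Δ to stable)
t=10 Δ0: q=1 r=0 clk=0 x=0 n2=0 v=1 n0=1 y=0 z=1 p=1 n1=0
  Δ1: clk:0→1
  Δ2: x:0→1
  Δ3: v:1→0
  Δ4: y:0→1
  (4Δ to stable)
t=11 Δ0: q=1 r=0 clk=1 x=1 n2=0 v=0 n0=1 y=1 z=1 p=1 n1=0
  Δ1: clk:1→0
  (1Δ to stable)
t=12 Δ0: q=1 r=0 clk=0 x=1 n2=0 v=0 n0=1 y=1 z=1 p=1 n1=0
  Δ1: clk:0→1
  Δ2: x:1→0
  Δ3: v:0→1
  Δ4: y:1→0
  (4Δ to stable)
t=13 Δ0: q=1 r=0 clk=1 x=0 n2=0 v=1 n0=1 y=0 z=1 p=1 n1=0
  Δ1: clk:1→0
  (1Δ to stable)
t=14 Δ0: q=1 r=0 clk=0 x=0 n2=0 v=1 n0=1 y=0 z=1 p=1 n1=0
  Δ1: clk:0→1
  Δ2: x:0→1
  Δ3: v:1→0
  Δ4: y:0→1
  (4Δ to stable)
t=15 Δ0: q=1 r=0 clk=1 x=1 n2=0 v=0 n0=1 y=1 z=1 p=1 n1=0
  Δ1: clk:1→0
  (1Δ to stable)

1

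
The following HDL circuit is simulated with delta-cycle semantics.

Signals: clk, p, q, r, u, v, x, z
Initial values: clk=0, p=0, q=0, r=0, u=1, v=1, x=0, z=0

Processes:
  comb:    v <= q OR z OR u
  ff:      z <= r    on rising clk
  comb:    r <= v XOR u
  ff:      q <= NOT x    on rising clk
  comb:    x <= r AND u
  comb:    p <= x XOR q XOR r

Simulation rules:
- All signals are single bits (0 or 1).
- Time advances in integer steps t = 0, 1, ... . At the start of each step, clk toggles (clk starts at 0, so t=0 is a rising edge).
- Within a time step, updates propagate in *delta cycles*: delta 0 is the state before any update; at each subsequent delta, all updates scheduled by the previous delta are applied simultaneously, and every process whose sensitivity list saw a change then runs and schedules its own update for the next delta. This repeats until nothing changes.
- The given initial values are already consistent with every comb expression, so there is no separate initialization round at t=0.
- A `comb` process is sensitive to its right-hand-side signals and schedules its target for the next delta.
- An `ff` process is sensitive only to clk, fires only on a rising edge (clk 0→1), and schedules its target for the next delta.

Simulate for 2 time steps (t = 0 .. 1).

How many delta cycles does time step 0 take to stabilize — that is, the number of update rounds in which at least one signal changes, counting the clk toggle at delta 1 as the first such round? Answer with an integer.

[bits: r,q,x,u,p,v,z,clk]
t=0: Δ0=00010100 Δ1=00010101 Δ2=01010101 Δ3=01011101 | 3Δ
t=1: Δ0=01011101 Δ1=01011100 | 1Δ

3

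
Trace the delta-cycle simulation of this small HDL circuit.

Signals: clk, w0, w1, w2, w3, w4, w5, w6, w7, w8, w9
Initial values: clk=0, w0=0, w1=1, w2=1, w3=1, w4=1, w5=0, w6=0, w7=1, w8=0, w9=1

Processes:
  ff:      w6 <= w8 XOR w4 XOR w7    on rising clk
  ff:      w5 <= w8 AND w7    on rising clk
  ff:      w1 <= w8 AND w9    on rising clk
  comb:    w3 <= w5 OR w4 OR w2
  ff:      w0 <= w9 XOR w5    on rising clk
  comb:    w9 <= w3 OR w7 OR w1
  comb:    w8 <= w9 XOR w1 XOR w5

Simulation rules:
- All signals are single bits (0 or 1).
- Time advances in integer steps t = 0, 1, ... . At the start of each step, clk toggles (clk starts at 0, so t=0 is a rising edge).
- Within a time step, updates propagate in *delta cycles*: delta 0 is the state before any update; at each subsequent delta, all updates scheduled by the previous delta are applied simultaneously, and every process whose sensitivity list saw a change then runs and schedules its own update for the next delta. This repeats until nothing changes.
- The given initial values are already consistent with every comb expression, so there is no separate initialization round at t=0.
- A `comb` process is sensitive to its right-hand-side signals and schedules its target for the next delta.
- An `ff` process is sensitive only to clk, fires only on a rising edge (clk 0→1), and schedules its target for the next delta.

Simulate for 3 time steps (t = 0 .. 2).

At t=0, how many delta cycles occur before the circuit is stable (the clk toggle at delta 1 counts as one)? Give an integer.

3

t=0 Δ0: w0=0 w9=1 w7=1 w8=0 clk=0 w4=1 w1=1 w5=0 w3=1 w6=0 w2=1
  Δ1: clk:0→1
  Δ2: w0:0→1, w1:1→0
  Δ3: w8:0→1
  (3Δ to stable)
t=1 Δ0: w0=1 w9=1 w7=1 w8=1 clk=1 w4=1 w1=0 w5=0 w3=1 w6=0 w2=1
  Δ1: clk:1→0
  (1Δ to stable)
t=2 Δ0: w0=1 w9=1 w7=1 w8=1 clk=0 w4=1 w1=0 w5=0 w3=1 w6=0 w2=1
  Δ1: clk:0→1
  Δ2: w1:0→1, w5:0→1, w6:0→1
  (2Δ to stable)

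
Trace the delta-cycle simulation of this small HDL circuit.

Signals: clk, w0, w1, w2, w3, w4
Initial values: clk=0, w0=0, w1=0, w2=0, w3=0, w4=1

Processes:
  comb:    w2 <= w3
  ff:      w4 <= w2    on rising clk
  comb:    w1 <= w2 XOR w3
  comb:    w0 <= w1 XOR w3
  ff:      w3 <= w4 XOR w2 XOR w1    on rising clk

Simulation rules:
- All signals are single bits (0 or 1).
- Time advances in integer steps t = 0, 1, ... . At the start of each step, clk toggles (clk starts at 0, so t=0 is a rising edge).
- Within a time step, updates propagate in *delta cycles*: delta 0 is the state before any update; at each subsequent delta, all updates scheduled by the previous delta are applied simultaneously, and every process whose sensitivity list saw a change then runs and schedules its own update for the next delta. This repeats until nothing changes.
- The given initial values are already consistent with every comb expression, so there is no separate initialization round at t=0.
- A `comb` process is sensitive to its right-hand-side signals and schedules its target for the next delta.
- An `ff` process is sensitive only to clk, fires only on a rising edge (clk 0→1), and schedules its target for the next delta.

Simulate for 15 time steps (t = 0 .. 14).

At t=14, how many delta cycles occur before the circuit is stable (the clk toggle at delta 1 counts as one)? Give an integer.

2

t0.Δ0 w3=0 clk=0 w2=0 w1=0 w0=0 w4=1
t0.Δ1 w3=0 clk=1 w2=0 w1=0 w0=0 w4=1
t0.Δ2 w3=1 clk=1 w2=0 w1=0 w0=0 w4=0
t0.Δ3 w3=1 clk=1 w2=1 w1=1 w0=1 w4=0
t0.Δ4 w3=1 clk=1 w2=1 w1=0 w0=0 w4=0
t0.Δ5 w3=1 clk=1 w2=1 w1=0 w0=1 w4=0
t1.Δ0 w3=1 clk=1 w2=1 w1=0 w0=1 w4=0
t1.Δ1 w3=1 clk=0 w2=1 w1=0 w0=1 w4=0
t2.Δ0 w3=1 clk=0 w2=1 w1=0 w0=1 w4=0
t2.Δ1 w3=1 clk=1 w2=1 w1=0 w0=1 w4=0
t2.Δ2 w3=1 clk=1 w2=1 w1=0 w0=1 w4=1
t3.Δ0 w3=1 clk=1 w2=1 w1=0 w0=1 w4=1
t3.Δ1 w3=1 clk=0 w2=1 w1=0 w0=1 w4=1
t4.Δ0 w3=1 clk=0 w2=1 w1=0 w0=1 w4=1
t4.Δ1 w3=1 clk=1 w2=1 w1=0 w0=1 w4=1
t4.Δ2 w3=0 clk=1 w2=1 w1=0 w0=1 w4=1
t4.Δ3 w3=0 clk=1 w2=0 w1=1 w0=0 w4=1
t4.Δ4 w3=0 clk=1 w2=0 w1=0 w0=1 w4=1
t4.Δ5 w3=0 clk=1 w2=0 w1=0 w0=0 w4=1
t5.Δ0 w3=0 clk=1 w2=0 w1=0 w0=0 w4=1
t5.Δ1 w3=0 clk=0 w2=0 w1=0 w0=0 w4=1
t6.Δ0 w3=0 clk=0 w2=0 w1=0 w0=0 w4=1
t6.Δ1 w3=0 clk=1 w2=0 w1=0 w0=0 w4=1
t6.Δ2 w3=1 clk=1 w2=0 w1=0 w0=0 w4=0
t6.Δ3 w3=1 clk=1 w2=1 w1=1 w0=1 w4=0
t6.Δ4 w3=1 clk=1 w2=1 w1=0 w0=0 w4=0
t6.Δ5 w3=1 clk=1 w2=1 w1=0 w0=1 w4=0
t7.Δ0 w3=1 clk=1 w2=1 w1=0 w0=1 w4=0
t7.Δ1 w3=1 clk=0 w2=1 w1=0 w0=1 w4=0
t8.Δ0 w3=1 clk=0 w2=1 w1=0 w0=1 w4=0
t8.Δ1 w3=1 clk=1 w2=1 w1=0 w0=1 w4=0
t8.Δ2 w3=1 clk=1 w2=1 w1=0 w0=1 w4=1
t9.Δ0 w3=1 clk=1 w2=1 w1=0 w0=1 w4=1
t9.Δ1 w3=1 clk=0 w2=1 w1=0 w0=1 w4=1
t10.Δ0 w3=1 clk=0 w2=1 w1=0 w0=1 w4=1
t10.Δ1 w3=1 clk=1 w2=1 w1=0 w0=1 w4=1
t10.Δ2 w3=0 clk=1 w2=1 w1=0 w0=1 w4=1
t10.Δ3 w3=0 clk=1 w2=0 w1=1 w0=0 w4=1
t10.Δ4 w3=0 clk=1 w2=0 w1=0 w0=1 w4=1
t10.Δ5 w3=0 clk=1 w2=0 w1=0 w0=0 w4=1
t11.Δ0 w3=0 clk=1 w2=0 w1=0 w0=0 w4=1
t11.Δ1 w3=0 clk=0 w2=0 w1=0 w0=0 w4=1
t12.Δ0 w3=0 clk=0 w2=0 w1=0 w0=0 w4=1
t12.Δ1 w3=0 clk=1 w2=0 w1=0 w0=0 w4=1
t12.Δ2 w3=1 clk=1 w2=0 w1=0 w0=0 w4=0
t12.Δ3 w3=1 clk=1 w2=1 w1=1 w0=1 w4=0
t12.Δ4 w3=1 clk=1 w2=1 w1=0 w0=0 w4=0
t12.Δ5 w3=1 clk=1 w2=1 w1=0 w0=1 w4=0
t13.Δ0 w3=1 clk=1 w2=1 w1=0 w0=1 w4=0
t13.Δ1 w3=1 clk=0 w2=1 w1=0 w0=1 w4=0
t14.Δ0 w3=1 clk=0 w2=1 w1=0 w0=1 w4=0
t14.Δ1 w3=1 clk=1 w2=1 w1=0 w0=1 w4=0
t14.Δ2 w3=1 clk=1 w2=1 w1=0 w0=1 w4=1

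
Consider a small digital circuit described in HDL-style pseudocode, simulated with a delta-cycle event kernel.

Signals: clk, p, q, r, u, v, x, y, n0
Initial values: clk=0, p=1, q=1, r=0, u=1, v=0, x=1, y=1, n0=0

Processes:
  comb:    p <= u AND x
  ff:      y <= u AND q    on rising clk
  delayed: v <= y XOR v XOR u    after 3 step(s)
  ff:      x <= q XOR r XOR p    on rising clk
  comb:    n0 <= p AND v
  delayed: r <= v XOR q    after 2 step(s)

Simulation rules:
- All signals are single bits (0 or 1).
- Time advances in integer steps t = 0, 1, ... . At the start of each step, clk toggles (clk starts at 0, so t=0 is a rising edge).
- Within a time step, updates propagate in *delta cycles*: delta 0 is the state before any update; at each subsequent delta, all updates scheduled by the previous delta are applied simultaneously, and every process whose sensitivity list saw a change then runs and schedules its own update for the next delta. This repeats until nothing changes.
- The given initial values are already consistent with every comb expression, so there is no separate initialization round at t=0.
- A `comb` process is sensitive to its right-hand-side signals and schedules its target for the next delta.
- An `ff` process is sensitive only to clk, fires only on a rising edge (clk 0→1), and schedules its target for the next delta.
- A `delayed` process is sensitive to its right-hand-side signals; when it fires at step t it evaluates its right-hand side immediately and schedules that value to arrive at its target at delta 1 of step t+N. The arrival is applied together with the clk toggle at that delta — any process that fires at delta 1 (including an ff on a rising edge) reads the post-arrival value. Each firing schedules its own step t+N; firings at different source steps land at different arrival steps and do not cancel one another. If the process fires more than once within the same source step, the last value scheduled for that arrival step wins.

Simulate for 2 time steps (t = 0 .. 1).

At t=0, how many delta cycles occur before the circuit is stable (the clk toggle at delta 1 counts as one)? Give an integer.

3

t=0 Δ0: x=1 n0=0 y=1 p=1 clk=0 r=0 q=1 u=1 v=0
  Δ1: clk:0→1
  Δ2: x:1→0
  Δ3: p:1→0
  (3Δ to stable)
t=1 Δ0: x=0 n0=0 y=1 p=0 clk=1 r=0 q=1 u=1 v=0
  Δ1: clk:1→0
  (1Δ to stable)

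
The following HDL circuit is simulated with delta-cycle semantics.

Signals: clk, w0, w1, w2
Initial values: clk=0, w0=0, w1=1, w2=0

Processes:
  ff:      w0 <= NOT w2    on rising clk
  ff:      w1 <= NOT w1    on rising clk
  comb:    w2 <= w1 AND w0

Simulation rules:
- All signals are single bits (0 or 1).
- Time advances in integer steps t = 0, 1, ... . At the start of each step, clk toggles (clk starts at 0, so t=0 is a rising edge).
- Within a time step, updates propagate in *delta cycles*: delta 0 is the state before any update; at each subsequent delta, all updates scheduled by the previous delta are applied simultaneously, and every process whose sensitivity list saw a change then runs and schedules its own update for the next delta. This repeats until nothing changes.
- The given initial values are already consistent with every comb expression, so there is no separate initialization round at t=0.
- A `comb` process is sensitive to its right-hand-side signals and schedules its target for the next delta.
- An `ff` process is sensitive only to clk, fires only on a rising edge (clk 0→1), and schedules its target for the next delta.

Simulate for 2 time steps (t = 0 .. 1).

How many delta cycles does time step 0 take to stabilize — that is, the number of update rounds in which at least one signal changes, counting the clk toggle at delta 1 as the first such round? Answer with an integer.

2

[bits: w1,clk,w2,w0]
t=0: Δ0=1000 Δ1=1100 Δ2=0101 | 2Δ
t=1: Δ0=0101 Δ1=0001 | 1Δ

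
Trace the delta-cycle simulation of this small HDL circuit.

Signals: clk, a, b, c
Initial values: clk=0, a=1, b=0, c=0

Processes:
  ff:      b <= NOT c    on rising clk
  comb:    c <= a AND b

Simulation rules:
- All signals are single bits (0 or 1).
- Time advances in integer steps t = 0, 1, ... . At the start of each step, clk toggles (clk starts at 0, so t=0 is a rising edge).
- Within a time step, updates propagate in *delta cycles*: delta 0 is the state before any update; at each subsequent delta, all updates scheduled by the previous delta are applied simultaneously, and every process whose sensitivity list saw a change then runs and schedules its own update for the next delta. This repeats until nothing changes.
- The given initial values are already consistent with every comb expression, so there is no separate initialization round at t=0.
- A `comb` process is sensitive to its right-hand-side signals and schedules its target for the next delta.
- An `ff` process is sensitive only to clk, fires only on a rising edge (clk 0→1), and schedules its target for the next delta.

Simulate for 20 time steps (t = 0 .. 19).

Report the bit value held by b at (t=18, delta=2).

0

t0.Δ0 clk=0 c=0 a=1 b=0
t0.Δ1 clk=1 c=0 a=1 b=0
t0.Δ2 clk=1 c=0 a=1 b=1
t0.Δ3 clk=1 c=1 a=1 b=1
t1.Δ0 clk=1 c=1 a=1 b=1
t1.Δ1 clk=0 c=1 a=1 b=1
t2.Δ0 clk=0 c=1 a=1 b=1
t2.Δ1 clk=1 c=1 a=1 b=1
t2.Δ2 clk=1 c=1 a=1 b=0
t2.Δ3 clk=1 c=0 a=1 b=0
t3.Δ0 clk=1 c=0 a=1 b=0
t3.Δ1 clk=0 c=0 a=1 b=0
t4.Δ0 clk=0 c=0 a=1 b=0
t4.Δ1 clk=1 c=0 a=1 b=0
t4.Δ2 clk=1 c=0 a=1 b=1
t4.Δ3 clk=1 c=1 a=1 b=1
t5.Δ0 clk=1 c=1 a=1 b=1
t5.Δ1 clk=0 c=1 a=1 b=1
t6.Δ0 clk=0 c=1 a=1 b=1
t6.Δ1 clk=1 c=1 a=1 b=1
t6.Δ2 clk=1 c=1 a=1 b=0
t6.Δ3 clk=1 c=0 a=1 b=0
t7.Δ0 clk=1 c=0 a=1 b=0
t7.Δ1 clk=0 c=0 a=1 b=0
t8.Δ0 clk=0 c=0 a=1 b=0
t8.Δ1 clk=1 c=0 a=1 b=0
t8.Δ2 clk=1 c=0 a=1 b=1
t8.Δ3 clk=1 c=1 a=1 b=1
t9.Δ0 clk=1 c=1 a=1 b=1
t9.Δ1 clk=0 c=1 a=1 b=1
t10.Δ0 clk=0 c=1 a=1 b=1
t10.Δ1 clk=1 c=1 a=1 b=1
t10.Δ2 clk=1 c=1 a=1 b=0
t10.Δ3 clk=1 c=0 a=1 b=0
t11.Δ0 clk=1 c=0 a=1 b=0
t11.Δ1 clk=0 c=0 a=1 b=0
t12.Δ0 clk=0 c=0 a=1 b=0
t12.Δ1 clk=1 c=0 a=1 b=0
t12.Δ2 clk=1 c=0 a=1 b=1
t12.Δ3 clk=1 c=1 a=1 b=1
t13.Δ0 clk=1 c=1 a=1 b=1
t13.Δ1 clk=0 c=1 a=1 b=1
t14.Δ0 clk=0 c=1 a=1 b=1
t14.Δ1 clk=1 c=1 a=1 b=1
t14.Δ2 clk=1 c=1 a=1 b=0
t14.Δ3 clk=1 c=0 a=1 b=0
t15.Δ0 clk=1 c=0 a=1 b=0
t15.Δ1 clk=0 c=0 a=1 b=0
t16.Δ0 clk=0 c=0 a=1 b=0
t16.Δ1 clk=1 c=0 a=1 b=0
t16.Δ2 clk=1 c=0 a=1 b=1
t16.Δ3 clk=1 c=1 a=1 b=1
t17.Δ0 clk=1 c=1 a=1 b=1
t17.Δ1 clk=0 c=1 a=1 b=1
t18.Δ0 clk=0 c=1 a=1 b=1
t18.Δ1 clk=1 c=1 a=1 b=1
t18.Δ2 clk=1 c=1 a=1 b=0
t18.Δ3 clk=1 c=0 a=1 b=0
t19.Δ0 clk=1 c=0 a=1 b=0
t19.Δ1 clk=0 c=0 a=1 b=0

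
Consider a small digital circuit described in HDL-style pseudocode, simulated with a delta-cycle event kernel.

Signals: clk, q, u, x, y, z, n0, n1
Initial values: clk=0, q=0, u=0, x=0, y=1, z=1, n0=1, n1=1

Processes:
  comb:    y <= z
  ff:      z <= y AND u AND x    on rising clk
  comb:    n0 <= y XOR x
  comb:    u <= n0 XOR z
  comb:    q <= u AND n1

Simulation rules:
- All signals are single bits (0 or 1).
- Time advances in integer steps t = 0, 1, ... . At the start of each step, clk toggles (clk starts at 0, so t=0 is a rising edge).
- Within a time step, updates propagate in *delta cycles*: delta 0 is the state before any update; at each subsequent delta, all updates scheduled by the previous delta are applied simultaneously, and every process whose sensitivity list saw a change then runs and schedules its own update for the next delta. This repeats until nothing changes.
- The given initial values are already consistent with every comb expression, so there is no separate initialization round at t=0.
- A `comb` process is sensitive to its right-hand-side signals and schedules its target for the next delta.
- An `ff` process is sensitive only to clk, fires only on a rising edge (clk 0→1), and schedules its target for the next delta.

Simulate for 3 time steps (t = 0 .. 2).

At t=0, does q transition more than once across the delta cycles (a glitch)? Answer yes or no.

yes

[bits: q,clk,x,y,u,z,n1,n0]
t=0: Δ0=00010111 Δ1=01010111 Δ2=01010011 Δ3=01001011 Δ4=11001010 Δ5=11000010 Δ6=01000010 | 6Δ
t=1: Δ0=01000010 Δ1=00000010 | 1Δ
t=2: Δ0=00000010 Δ1=01000010 | 1Δ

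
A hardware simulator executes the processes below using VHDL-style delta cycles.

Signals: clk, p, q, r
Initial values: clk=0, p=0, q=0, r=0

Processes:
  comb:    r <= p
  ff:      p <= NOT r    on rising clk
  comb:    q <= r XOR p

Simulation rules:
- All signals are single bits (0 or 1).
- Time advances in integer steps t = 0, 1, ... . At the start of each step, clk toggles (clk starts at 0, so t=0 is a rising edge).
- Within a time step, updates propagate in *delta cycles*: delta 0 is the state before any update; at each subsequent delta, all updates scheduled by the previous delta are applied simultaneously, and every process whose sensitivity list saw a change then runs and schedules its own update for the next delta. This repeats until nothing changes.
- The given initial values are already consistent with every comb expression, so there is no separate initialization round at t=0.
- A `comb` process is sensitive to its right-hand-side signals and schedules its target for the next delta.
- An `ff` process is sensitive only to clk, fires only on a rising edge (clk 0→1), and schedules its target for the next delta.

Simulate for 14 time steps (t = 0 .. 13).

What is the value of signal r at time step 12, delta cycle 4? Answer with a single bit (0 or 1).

[bits: q,clk,p,r]
t=0: Δ0=0000 Δ1=0100 Δ2=0110 Δ3=1111 Δ4=0111 | 4Δ
t=1: Δ0=0111 Δ1=0011 | 1Δ
t=2: Δ0=0011 Δ1=0111 Δ2=0101 Δ3=1100 Δ4=0100 | 4Δ
t=3: Δ0=0100 Δ1=0000 | 1Δ
t=4: Δ0=0000 Δ1=0100 Δ2=0110 Δ3=1111 Δ4=0111 | 4Δ
t=5: Δ0=0111 Δ1=0011 | 1Δ
t=6: Δ0=0011 Δ1=0111 Δ2=0101 Δ3=1100 Δ4=0100 | 4Δ
t=7: Δ0=0100 Δ1=0000 | 1Δ
t=8: Δ0=0000 Δ1=0100 Δ2=0110 Δ3=1111 Δ4=0111 | 4Δ
t=9: Δ0=0111 Δ1=0011 | 1Δ
t=10: Δ0=0011 Δ1=0111 Δ2=0101 Δ3=1100 Δ4=0100 | 4Δ
t=11: Δ0=0100 Δ1=0000 | 1Δ
t=12: Δ0=0000 Δ1=0100 Δ2=0110 Δ3=1111 Δ4=0111 | 4Δ
t=13: Δ0=0111 Δ1=0011 | 1Δ

1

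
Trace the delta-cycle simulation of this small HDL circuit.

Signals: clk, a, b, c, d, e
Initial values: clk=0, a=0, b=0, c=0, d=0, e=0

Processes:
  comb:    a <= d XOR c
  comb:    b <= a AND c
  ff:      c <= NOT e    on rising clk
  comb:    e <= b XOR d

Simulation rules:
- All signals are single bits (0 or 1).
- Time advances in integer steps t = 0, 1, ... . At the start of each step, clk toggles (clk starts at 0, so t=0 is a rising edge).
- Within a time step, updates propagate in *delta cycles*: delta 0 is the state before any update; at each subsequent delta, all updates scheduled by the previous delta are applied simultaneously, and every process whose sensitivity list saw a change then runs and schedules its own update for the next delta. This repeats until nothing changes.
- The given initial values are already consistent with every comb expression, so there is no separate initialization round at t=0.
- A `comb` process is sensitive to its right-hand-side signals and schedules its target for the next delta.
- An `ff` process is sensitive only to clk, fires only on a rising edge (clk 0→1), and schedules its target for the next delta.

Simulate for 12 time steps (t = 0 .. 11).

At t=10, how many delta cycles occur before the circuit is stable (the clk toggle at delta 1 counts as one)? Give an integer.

4

[bits: c,a,e,clk,b,d]
t=0: Δ0=000000 Δ1=000100 Δ2=100100 Δ3=110100 Δ4=110110 Δ5=111110 | 5Δ
t=1: Δ0=111110 Δ1=111010 | 1Δ
t=2: Δ0=111010 Δ1=111110 Δ2=011110 Δ3=001100 Δ4=000100 | 4Δ
t=3: Δ0=000100 Δ1=000000 | 1Δ
t=4: Δ0=000000 Δ1=000100 Δ2=100100 Δ3=110100 Δ4=110110 Δ5=111110 | 5Δ
t=5: Δ0=111110 Δ1=111010 | 1Δ
t=6: Δ0=111010 Δ1=111110 Δ2=011110 Δ3=001100 Δ4=000100 | 4Δ
t=7: Δ0=000100 Δ1=000000 | 1Δ
t=8: Δ0=000000 Δ1=000100 Δ2=100100 Δ3=110100 Δ4=110110 Δ5=111110 | 5Δ
t=9: Δ0=111110 Δ1=111010 | 1Δ
t=10: Δ0=111010 Δ1=111110 Δ2=011110 Δ3=001100 Δ4=000100 | 4Δ
t=11: Δ0=000100 Δ1=000000 | 1Δ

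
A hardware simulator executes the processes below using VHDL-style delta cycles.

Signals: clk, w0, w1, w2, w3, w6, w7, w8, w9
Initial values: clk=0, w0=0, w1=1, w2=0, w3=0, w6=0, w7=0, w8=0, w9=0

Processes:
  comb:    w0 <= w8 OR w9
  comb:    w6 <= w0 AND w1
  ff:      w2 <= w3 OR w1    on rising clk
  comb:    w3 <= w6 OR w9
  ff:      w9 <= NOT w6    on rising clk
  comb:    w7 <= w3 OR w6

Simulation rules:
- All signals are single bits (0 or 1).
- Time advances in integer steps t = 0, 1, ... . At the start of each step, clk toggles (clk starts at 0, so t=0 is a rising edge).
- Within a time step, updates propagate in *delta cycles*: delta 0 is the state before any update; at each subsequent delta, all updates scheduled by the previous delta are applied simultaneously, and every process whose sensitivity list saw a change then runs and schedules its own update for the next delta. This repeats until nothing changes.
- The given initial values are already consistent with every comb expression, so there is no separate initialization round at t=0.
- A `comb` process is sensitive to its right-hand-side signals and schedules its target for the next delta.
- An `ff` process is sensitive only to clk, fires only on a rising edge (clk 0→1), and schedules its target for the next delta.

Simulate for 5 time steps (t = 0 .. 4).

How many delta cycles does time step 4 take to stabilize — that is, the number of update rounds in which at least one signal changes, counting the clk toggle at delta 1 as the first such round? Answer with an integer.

t=0 Δ0: w8=0 w2=0 w9=0 w3=0 w0=0 clk=0 w6=0 w7=0 w1=1
  Δ1: clk:0→1
  Δ2: w2:0→1, w9:0→1
  Δ3: w3:0→1, w0:0→1
  Δ4: w6:0→1, w7:0→1
  (4Δ to stable)
t=1 Δ0: w8=0 w2=1 w9=1 w3=1 w0=1 clk=1 w6=1 w7=1 w1=1
  Δ1: clk:1→0
  (1Δ to stable)
t=2 Δ0: w8=0 w2=1 w9=1 w3=1 w0=1 clk=0 w6=1 w7=1 w1=1
  Δ1: clk:0→1
  Δ2: w9:1→0
  Δ3: w0:1→0
  Δ4: w6:1→0
  Δ5: w3:1→0
  Δ6: w7:1→0
  (6Δ to stable)
t=3 Δ0: w8=0 w2=1 w9=0 w3=0 w0=0 clk=1 w6=0 w7=0 w1=1
  Δ1: clk:1→0
  (1Δ to stable)
t=4 Δ0: w8=0 w2=1 w9=0 w3=0 w0=0 clk=0 w6=0 w7=0 w1=1
  Δ1: clk:0→1
  Δ2: w9:0→1
  Δ3: w3:0→1, w0:0→1
  Δ4: w6:0→1, w7:0→1
  (4Δ to stable)

4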